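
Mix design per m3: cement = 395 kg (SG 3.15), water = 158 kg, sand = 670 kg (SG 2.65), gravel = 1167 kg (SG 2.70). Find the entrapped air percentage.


Vol cement = 395 / (3.15 * 1000) = 0.125397 m3
Vol water = 158 / 1000 = 0.158 m3
Vol sand = 670 / (2.65 * 1000) = 0.25283 m3
Vol gravel = 1167 / (2.70 * 1000) = 0.432222 m3
Total solid + water volume = 0.968449 m3
Air = (1 - 0.968449) * 100 = 3.16%

3.16


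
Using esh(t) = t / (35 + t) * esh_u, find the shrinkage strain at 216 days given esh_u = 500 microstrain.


esh(216) = 216 / (35 + 216) * 500
= 216 / 251 * 500
= 430.3 microstrain

430.3


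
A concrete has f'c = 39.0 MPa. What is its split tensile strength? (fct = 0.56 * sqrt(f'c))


fct = 0.56 * sqrt(39.0)
= 0.56 * 6.245
= 3.497 MPa

3.497


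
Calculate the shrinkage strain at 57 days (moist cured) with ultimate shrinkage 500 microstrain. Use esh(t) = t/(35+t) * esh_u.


esh(57) = 57 / (35 + 57) * 500
= 57 / 92 * 500
= 309.8 microstrain

309.8


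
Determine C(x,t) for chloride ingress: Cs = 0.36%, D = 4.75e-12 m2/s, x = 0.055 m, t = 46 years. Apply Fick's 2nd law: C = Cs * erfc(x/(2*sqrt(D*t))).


t_seconds = 46 * 365.25 * 24 * 3600 = 1451649600.0 s
arg = 0.055 / (2 * sqrt(4.75e-12 * 1451649600.0))
= 0.3312
erfc(0.3312) = 0.6395
C = 0.36 * 0.6395 = 0.2302%

0.2302


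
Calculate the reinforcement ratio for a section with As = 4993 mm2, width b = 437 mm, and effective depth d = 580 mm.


rho = As / (b * d)
= 4993 / (437 * 580)
= 0.0197

0.0197


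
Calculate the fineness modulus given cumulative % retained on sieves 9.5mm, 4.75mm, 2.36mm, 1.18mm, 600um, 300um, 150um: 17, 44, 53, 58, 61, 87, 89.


FM = sum(cumulative % retained) / 100
= 409 / 100
= 4.09

4.09


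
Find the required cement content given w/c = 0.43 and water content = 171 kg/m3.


Cement = water / (w/c)
= 171 / 0.43
= 397.7 kg/m3

397.7


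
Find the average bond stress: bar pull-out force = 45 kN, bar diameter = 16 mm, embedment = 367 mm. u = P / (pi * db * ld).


u = P / (pi * db * ld)
= 45 * 1000 / (pi * 16 * 367)
= 2.439 MPa

2.439


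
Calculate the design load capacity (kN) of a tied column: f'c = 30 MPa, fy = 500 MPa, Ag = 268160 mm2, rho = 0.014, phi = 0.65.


Ast = rho * Ag = 0.014 * 268160 = 3754.24 mm2
phi*Pn = 0.65 * 0.80 * (0.85 * 30 * (268160 - 3754.24) + 500 * 3754.24) / 1000
= 4482.12 kN

4482.12


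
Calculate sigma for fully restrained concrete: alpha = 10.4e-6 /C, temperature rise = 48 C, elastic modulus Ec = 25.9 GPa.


sigma = alpha * dT * Ec
= 10.4e-6 * 48 * 25.9 * 1000
= 12.929 MPa

12.929


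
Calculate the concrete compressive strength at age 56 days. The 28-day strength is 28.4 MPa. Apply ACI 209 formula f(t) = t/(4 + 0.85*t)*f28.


f(56) = 56 / (4 + 0.85 * 56) * 28.4
= 56 / 51.6 * 28.4
= 30.82 MPa

30.82


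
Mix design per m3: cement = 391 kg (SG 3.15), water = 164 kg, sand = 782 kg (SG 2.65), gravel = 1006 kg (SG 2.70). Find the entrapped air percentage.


Vol cement = 391 / (3.15 * 1000) = 0.124127 m3
Vol water = 164 / 1000 = 0.164 m3
Vol sand = 782 / (2.65 * 1000) = 0.295094 m3
Vol gravel = 1006 / (2.70 * 1000) = 0.372593 m3
Total solid + water volume = 0.955814 m3
Air = (1 - 0.955814) * 100 = 4.42%

4.42


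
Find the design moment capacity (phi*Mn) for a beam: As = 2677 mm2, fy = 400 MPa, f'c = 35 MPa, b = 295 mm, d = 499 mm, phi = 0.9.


a = As * fy / (0.85 * f'c * b)
= 2677 * 400 / (0.85 * 35 * 295)
= 122.0111 mm
Mn = As * fy * (d - a/2) / 10^6
= 469.0045 kN-m
phi*Mn = 0.9 * 469.0045 = 422.1 kN-m

422.1


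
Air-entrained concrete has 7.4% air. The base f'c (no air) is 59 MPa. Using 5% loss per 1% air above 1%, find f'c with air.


Strength loss = (7.4 - 1) * 5 = 32.0%
f'c = 59 * (1 - 32.0/100)
= 40.12 MPa

40.12


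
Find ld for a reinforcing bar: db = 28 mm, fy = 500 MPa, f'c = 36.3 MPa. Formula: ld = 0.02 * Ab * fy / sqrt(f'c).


Ab = pi * 28^2 / 4 = 615.752 mm2
ld = 0.02 * 615.752 * 500 / sqrt(36.3)
= 1022.0 mm

1022.0


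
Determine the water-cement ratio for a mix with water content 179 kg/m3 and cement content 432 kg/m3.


w/c = water / cement
w/c = 179 / 432 = 0.414

0.414


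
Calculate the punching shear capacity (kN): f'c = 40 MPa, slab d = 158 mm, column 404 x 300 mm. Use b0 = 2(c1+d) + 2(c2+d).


b0 = 2*(404 + 158) + 2*(300 + 158) = 2040 mm
Vc = 0.33 * sqrt(40) * 2040 * 158 / 1000
= 672.72 kN

672.72


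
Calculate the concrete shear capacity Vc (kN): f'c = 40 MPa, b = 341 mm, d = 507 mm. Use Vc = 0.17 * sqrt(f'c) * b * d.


Vc = 0.17 * sqrt(40) * 341 * 507 / 1000
= 185.88 kN

185.88


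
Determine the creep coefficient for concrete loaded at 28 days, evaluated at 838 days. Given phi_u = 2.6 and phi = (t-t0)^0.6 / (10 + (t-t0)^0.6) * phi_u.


dt = 838 - 28 = 810
phi = 810^0.6 / (10 + 810^0.6) * 2.6
= 2.204

2.204


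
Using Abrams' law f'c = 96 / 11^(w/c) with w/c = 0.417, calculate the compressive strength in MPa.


f'c = 96 / 11^0.417
= 96 / 2.718
= 35.32 MPa

35.32


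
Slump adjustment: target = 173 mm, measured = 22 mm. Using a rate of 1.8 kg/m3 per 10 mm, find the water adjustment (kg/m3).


Difference = 173 - 22 = 151 mm
Water adjustment = 151 * 1.8 / 10 = 27.2 kg/m3

27.2


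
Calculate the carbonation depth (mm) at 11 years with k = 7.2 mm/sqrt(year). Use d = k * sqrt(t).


depth = k * sqrt(t)
= 7.2 * sqrt(11)
= 23.88 mm

23.88


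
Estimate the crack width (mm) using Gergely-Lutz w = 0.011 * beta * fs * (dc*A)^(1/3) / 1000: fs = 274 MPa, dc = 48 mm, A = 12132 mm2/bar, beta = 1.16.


w = 0.011 * beta * fs * (dc * A)^(1/3) / 1000
= 0.011 * 1.16 * 274 * (48 * 12132)^(1/3) / 1000
= 0.292 mm

0.292


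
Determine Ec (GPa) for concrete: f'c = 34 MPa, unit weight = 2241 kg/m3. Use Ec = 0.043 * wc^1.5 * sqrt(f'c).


Ec = 0.043 * 2241^1.5 * sqrt(34) / 1000
= 26.6 GPa

26.6


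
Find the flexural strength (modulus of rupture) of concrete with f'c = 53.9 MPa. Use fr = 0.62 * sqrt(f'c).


fr = 0.62 * sqrt(53.9)
= 4.552 MPa

4.552


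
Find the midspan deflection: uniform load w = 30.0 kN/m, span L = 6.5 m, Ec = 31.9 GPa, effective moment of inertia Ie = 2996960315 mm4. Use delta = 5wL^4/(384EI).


Convert: L = 6.5 m = 6500 mm, Ec = 31.9 GPa = 31900 MPa
delta = 5 * 30.0 * 6500^4 / (384 * 31900 * 2996960315)
= 7.29 mm

7.29


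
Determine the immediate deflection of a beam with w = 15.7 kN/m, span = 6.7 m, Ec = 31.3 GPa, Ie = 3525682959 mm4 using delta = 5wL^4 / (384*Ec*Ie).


Convert: L = 6.7 m = 6700 mm, Ec = 31.3 GPa = 31300 MPa
delta = 5 * 15.7 * 6700^4 / (384 * 31300 * 3525682959)
= 3.73 mm

3.73


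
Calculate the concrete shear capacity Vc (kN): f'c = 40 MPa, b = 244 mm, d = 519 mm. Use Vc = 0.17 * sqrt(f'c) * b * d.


Vc = 0.17 * sqrt(40) * 244 * 519 / 1000
= 136.16 kN

136.16


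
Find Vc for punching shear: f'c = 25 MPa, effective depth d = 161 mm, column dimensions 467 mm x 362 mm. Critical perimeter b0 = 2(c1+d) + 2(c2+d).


b0 = 2*(467 + 161) + 2*(362 + 161) = 2302 mm
Vc = 0.33 * sqrt(25) * 2302 * 161 / 1000
= 611.53 kN

611.53


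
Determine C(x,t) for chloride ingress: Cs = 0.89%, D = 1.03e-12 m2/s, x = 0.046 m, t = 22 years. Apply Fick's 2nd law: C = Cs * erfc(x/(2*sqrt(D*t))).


t_seconds = 22 * 365.25 * 24 * 3600 = 694267200.0 s
arg = 0.046 / (2 * sqrt(1.03e-12 * 694267200.0))
= 0.8601
erfc(0.8601) = 0.2238
C = 0.89 * 0.2238 = 0.1992%

0.1992


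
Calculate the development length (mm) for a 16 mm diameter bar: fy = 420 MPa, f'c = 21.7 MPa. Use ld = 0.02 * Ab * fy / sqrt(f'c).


Ab = pi * 16^2 / 4 = 201.062 mm2
ld = 0.02 * 201.062 * 420 / sqrt(21.7)
= 362.6 mm

362.6


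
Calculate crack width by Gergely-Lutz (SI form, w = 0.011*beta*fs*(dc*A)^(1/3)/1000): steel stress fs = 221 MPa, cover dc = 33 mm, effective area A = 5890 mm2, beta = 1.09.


w = 0.011 * beta * fs * (dc * A)^(1/3) / 1000
= 0.011 * 1.09 * 221 * (33 * 5890)^(1/3) / 1000
= 0.153 mm

0.153


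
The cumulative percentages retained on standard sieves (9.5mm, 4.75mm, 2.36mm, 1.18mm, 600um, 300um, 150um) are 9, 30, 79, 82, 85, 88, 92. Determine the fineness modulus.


FM = sum(cumulative % retained) / 100
= 465 / 100
= 4.65

4.65


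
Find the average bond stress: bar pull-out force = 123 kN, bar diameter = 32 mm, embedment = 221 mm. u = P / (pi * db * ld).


u = P / (pi * db * ld)
= 123 * 1000 / (pi * 32 * 221)
= 5.536 MPa

5.536


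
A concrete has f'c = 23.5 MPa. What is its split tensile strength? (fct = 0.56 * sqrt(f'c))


fct = 0.56 * sqrt(23.5)
= 0.56 * 4.848
= 2.715 MPa

2.715


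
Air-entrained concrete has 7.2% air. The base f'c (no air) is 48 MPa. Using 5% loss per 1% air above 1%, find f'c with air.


Strength loss = (7.2 - 1) * 5 = 31.0%
f'c = 48 * (1 - 31.0/100)
= 33.12 MPa

33.12


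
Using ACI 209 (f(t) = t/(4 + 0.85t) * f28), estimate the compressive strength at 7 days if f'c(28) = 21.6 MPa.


f(7) = 7 / (4 + 0.85 * 7) * 21.6
= 7 / 9.95 * 21.6
= 15.2 MPa

15.2


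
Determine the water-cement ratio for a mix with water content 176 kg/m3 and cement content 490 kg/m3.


w/c = water / cement
w/c = 176 / 490 = 0.359

0.359


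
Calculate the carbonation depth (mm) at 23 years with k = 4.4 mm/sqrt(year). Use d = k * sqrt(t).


depth = k * sqrt(t)
= 4.4 * sqrt(23)
= 21.1 mm

21.1


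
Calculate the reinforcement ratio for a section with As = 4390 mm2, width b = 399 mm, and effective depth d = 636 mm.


rho = As / (b * d)
= 4390 / (399 * 636)
= 0.0173

0.0173


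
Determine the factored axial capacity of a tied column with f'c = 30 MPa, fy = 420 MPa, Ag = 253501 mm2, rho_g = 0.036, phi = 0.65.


Ast = rho * Ag = 0.036 * 253501 = 9126.036 mm2
phi*Pn = 0.65 * 0.80 * (0.85 * 30 * (253501 - 9126.036) + 420 * 9126.036) / 1000
= 5233.54 kN

5233.54


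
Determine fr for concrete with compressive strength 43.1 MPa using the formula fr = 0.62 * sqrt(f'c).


fr = 0.62 * sqrt(43.1)
= 4.07 MPa

4.07


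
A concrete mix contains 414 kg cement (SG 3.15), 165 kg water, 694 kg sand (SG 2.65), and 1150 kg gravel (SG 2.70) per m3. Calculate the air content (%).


Vol cement = 414 / (3.15 * 1000) = 0.131429 m3
Vol water = 165 / 1000 = 0.165 m3
Vol sand = 694 / (2.65 * 1000) = 0.261887 m3
Vol gravel = 1150 / (2.70 * 1000) = 0.425926 m3
Total solid + water volume = 0.984241 m3
Air = (1 - 0.984241) * 100 = 1.58%

1.58


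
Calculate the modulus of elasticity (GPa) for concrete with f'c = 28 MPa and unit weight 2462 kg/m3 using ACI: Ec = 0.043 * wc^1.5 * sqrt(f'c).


Ec = 0.043 * 2462^1.5 * sqrt(28) / 1000
= 27.8 GPa

27.8


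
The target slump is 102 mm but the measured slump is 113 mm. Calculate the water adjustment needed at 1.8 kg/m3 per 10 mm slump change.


Difference = 102 - 113 = -11 mm
Water adjustment = -11 * 1.8 / 10 = -2.0 kg/m3

-2.0


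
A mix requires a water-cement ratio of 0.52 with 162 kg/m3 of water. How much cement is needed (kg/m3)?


Cement = water / (w/c)
= 162 / 0.52
= 311.5 kg/m3

311.5


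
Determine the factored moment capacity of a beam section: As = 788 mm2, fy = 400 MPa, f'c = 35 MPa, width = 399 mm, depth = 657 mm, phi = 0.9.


a = As * fy / (0.85 * f'c * b)
= 788 * 400 / (0.85 * 35 * 399)
= 26.5538 mm
Mn = As * fy * (d - a/2) / 10^6
= 202.9015 kN-m
phi*Mn = 0.9 * 202.9015 = 182.61 kN-m

182.61


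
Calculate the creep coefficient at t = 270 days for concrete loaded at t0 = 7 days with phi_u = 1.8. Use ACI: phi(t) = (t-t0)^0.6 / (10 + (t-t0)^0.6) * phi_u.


dt = 270 - 7 = 263
phi = 263^0.6 / (10 + 263^0.6) * 1.8
= 1.33

1.33


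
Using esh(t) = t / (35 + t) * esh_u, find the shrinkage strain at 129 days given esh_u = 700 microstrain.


esh(129) = 129 / (35 + 129) * 700
= 129 / 164 * 700
= 550.6 microstrain

550.6


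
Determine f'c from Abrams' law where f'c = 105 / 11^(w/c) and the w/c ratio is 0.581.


f'c = 105 / 11^0.581
= 105 / 4.028
= 26.07 MPa

26.07


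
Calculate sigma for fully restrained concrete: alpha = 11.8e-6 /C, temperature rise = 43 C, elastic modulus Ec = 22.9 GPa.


sigma = alpha * dT * Ec
= 11.8e-6 * 43 * 22.9 * 1000
= 11.619 MPa

11.619


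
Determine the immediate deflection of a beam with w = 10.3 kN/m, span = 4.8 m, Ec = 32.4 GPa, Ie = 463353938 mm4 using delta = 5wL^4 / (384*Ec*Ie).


Convert: L = 4.8 m = 4800 mm, Ec = 32.4 GPa = 32400 MPa
delta = 5 * 10.3 * 4800^4 / (384 * 32400 * 463353938)
= 4.74 mm

4.74


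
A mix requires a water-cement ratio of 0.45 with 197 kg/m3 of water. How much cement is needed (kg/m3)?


Cement = water / (w/c)
= 197 / 0.45
= 437.8 kg/m3

437.8


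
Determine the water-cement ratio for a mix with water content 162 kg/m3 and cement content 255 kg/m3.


w/c = water / cement
w/c = 162 / 255 = 0.635

0.635


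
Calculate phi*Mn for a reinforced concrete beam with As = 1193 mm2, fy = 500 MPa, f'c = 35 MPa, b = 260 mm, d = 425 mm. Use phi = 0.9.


a = As * fy / (0.85 * f'c * b)
= 1193 * 500 / (0.85 * 35 * 260)
= 77.117 mm
Mn = As * fy * (d - a/2) / 10^6
= 230.5124 kN-m
phi*Mn = 0.9 * 230.5124 = 207.46 kN-m

207.46


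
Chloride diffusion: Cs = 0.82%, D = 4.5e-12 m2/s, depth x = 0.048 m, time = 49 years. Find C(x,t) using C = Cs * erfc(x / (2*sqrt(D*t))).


t_seconds = 49 * 365.25 * 24 * 3600 = 1546322400.0 s
arg = 0.048 / (2 * sqrt(4.5e-12 * 1546322400.0))
= 0.2877
erfc(0.2877) = 0.6841
C = 0.82 * 0.6841 = 0.561%

0.561


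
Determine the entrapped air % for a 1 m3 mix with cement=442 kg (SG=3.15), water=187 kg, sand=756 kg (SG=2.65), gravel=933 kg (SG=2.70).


Vol cement = 442 / (3.15 * 1000) = 0.140317 m3
Vol water = 187 / 1000 = 0.187 m3
Vol sand = 756 / (2.65 * 1000) = 0.285283 m3
Vol gravel = 933 / (2.70 * 1000) = 0.345556 m3
Total solid + water volume = 0.958156 m3
Air = (1 - 0.958156) * 100 = 4.18%

4.18


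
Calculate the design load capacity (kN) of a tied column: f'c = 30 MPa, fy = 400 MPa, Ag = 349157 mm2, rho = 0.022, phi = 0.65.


Ast = rho * Ag = 0.022 * 349157 = 7681.454 mm2
phi*Pn = 0.65 * 0.80 * (0.85 * 30 * (349157 - 7681.454) + 400 * 7681.454) / 1000
= 6125.71 kN

6125.71


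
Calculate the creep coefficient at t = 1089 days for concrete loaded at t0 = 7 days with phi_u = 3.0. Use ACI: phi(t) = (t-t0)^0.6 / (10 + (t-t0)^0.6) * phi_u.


dt = 1089 - 7 = 1082
phi = 1082^0.6 / (10 + 1082^0.6) * 3.0
= 2.606

2.606


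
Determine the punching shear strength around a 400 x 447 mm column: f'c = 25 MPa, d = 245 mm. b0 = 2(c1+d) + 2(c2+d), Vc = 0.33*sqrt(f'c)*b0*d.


b0 = 2*(400 + 245) + 2*(447 + 245) = 2674 mm
Vc = 0.33 * sqrt(25) * 2674 * 245 / 1000
= 1080.96 kN

1080.96


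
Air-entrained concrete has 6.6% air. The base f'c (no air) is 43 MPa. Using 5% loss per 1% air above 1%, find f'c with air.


Strength loss = (6.6 - 1) * 5 = 28.0%
f'c = 43 * (1 - 28.0/100)
= 30.96 MPa

30.96


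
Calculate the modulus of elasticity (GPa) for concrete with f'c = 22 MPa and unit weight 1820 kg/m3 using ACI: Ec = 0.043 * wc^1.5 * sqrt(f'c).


Ec = 0.043 * 1820^1.5 * sqrt(22) / 1000
= 15.66 GPa

15.66


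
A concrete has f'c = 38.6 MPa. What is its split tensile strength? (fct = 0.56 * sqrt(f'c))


fct = 0.56 * sqrt(38.6)
= 0.56 * 6.213
= 3.479 MPa

3.479


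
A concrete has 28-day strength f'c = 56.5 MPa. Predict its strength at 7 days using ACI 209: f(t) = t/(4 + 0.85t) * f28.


f(7) = 7 / (4 + 0.85 * 7) * 56.5
= 7 / 9.95 * 56.5
= 39.75 MPa

39.75


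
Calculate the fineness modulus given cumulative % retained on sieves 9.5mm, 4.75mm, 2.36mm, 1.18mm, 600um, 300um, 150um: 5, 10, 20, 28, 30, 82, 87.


FM = sum(cumulative % retained) / 100
= 262 / 100
= 2.62

2.62


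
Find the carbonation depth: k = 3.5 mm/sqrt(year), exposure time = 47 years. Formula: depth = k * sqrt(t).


depth = k * sqrt(t)
= 3.5 * sqrt(47)
= 23.99 mm

23.99


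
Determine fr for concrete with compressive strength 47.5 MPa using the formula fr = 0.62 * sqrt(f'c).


fr = 0.62 * sqrt(47.5)
= 4.273 MPa

4.273


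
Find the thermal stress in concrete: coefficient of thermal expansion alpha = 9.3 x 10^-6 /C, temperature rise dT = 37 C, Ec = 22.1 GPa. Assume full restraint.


sigma = alpha * dT * Ec
= 9.3e-6 * 37 * 22.1 * 1000
= 7.605 MPa

7.605


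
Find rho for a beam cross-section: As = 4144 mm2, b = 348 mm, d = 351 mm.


rho = As / (b * d)
= 4144 / (348 * 351)
= 0.0339

0.0339


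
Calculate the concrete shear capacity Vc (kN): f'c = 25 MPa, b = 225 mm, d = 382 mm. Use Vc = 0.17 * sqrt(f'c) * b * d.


Vc = 0.17 * sqrt(25) * 225 * 382 / 1000
= 73.06 kN

73.06


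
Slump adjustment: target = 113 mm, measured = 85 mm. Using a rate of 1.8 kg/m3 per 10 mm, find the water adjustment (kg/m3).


Difference = 113 - 85 = 28 mm
Water adjustment = 28 * 1.8 / 10 = 5.0 kg/m3

5.0


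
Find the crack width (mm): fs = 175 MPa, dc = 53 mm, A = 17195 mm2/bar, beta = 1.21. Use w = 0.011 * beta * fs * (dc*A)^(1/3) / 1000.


w = 0.011 * beta * fs * (dc * A)^(1/3) / 1000
= 0.011 * 1.21 * 175 * (53 * 17195)^(1/3) / 1000
= 0.226 mm

0.226


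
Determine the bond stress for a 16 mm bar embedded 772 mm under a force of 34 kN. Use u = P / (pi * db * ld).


u = P / (pi * db * ld)
= 34 * 1000 / (pi * 16 * 772)
= 0.876 MPa

0.876


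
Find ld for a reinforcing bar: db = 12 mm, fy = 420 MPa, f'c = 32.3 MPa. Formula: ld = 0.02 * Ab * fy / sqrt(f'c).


Ab = pi * 12^2 / 4 = 113.097 mm2
ld = 0.02 * 113.097 * 420 / sqrt(32.3)
= 167.2 mm

167.2


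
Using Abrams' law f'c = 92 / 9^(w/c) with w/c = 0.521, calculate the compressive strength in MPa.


f'c = 92 / 9^0.521
= 92 / 3.142
= 29.28 MPa

29.28


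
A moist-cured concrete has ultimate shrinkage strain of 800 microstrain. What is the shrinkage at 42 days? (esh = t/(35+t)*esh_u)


esh(42) = 42 / (35 + 42) * 800
= 42 / 77 * 800
= 436.4 microstrain

436.4


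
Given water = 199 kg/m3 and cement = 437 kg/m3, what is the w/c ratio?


w/c = water / cement
w/c = 199 / 437 = 0.455

0.455


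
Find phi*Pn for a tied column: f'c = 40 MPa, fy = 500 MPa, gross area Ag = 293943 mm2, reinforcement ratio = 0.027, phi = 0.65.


Ast = rho * Ag = 0.027 * 293943 = 7936.461 mm2
phi*Pn = 0.65 * 0.80 * (0.85 * 40 * (293943 - 7936.461) + 500 * 7936.461) / 1000
= 7120.08 kN

7120.08


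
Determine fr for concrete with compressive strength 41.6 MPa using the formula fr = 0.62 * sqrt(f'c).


fr = 0.62 * sqrt(41.6)
= 3.999 MPa

3.999


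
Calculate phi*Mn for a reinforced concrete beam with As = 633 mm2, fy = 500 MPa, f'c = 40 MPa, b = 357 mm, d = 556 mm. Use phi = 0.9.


a = As * fy / (0.85 * f'c * b)
= 633 * 500 / (0.85 * 40 * 357)
= 26.0751 mm
Mn = As * fy * (d - a/2) / 10^6
= 171.8476 kN-m
phi*Mn = 0.9 * 171.8476 = 154.66 kN-m

154.66


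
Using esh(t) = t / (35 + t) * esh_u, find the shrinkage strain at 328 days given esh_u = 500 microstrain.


esh(328) = 328 / (35 + 328) * 500
= 328 / 363 * 500
= 451.8 microstrain

451.8


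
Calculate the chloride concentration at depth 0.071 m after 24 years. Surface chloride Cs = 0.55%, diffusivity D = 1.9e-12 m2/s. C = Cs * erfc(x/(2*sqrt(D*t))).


t_seconds = 24 * 365.25 * 24 * 3600 = 757382400.0 s
arg = 0.071 / (2 * sqrt(1.9e-12 * 757382400.0))
= 0.9358
erfc(0.9358) = 0.1857
C = 0.55 * 0.1857 = 0.1021%

0.1021


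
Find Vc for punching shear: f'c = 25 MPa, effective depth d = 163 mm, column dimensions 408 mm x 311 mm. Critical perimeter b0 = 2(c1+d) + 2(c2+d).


b0 = 2*(408 + 163) + 2*(311 + 163) = 2090 mm
Vc = 0.33 * sqrt(25) * 2090 * 163 / 1000
= 562.11 kN

562.11


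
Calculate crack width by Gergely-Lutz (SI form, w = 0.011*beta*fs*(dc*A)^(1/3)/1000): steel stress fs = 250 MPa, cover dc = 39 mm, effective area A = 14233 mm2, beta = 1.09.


w = 0.011 * beta * fs * (dc * A)^(1/3) / 1000
= 0.011 * 1.09 * 250 * (39 * 14233)^(1/3) / 1000
= 0.246 mm

0.246


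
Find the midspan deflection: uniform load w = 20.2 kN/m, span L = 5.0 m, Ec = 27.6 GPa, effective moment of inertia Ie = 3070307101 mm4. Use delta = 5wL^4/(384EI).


Convert: L = 5.0 m = 5000 mm, Ec = 27.6 GPa = 27600 MPa
delta = 5 * 20.2 * 5000^4 / (384 * 27600 * 3070307101)
= 1.94 mm

1.94


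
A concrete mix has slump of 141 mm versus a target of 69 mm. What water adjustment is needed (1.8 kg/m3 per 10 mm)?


Difference = 69 - 141 = -72 mm
Water adjustment = -72 * 1.8 / 10 = -13.0 kg/m3

-13.0


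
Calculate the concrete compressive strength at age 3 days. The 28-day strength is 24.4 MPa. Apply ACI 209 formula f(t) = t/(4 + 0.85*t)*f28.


f(3) = 3 / (4 + 0.85 * 3) * 24.4
= 3 / 6.55 * 24.4
= 11.18 MPa

11.18


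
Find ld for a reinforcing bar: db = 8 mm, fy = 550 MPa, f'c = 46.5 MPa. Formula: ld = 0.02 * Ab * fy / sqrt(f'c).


Ab = pi * 8^2 / 4 = 50.265 mm2
ld = 0.02 * 50.265 * 550 / sqrt(46.5)
= 81.1 mm

81.1


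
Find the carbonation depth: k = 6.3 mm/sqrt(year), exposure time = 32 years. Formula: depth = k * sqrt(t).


depth = k * sqrt(t)
= 6.3 * sqrt(32)
= 35.64 mm

35.64


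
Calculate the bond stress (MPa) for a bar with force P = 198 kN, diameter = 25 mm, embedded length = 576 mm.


u = P / (pi * db * ld)
= 198 * 1000 / (pi * 25 * 576)
= 4.377 MPa

4.377


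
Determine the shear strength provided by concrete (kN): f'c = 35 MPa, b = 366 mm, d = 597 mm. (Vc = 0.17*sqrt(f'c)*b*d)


Vc = 0.17 * sqrt(35) * 366 * 597 / 1000
= 219.75 kN

219.75


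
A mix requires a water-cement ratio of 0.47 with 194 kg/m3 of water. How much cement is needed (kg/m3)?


Cement = water / (w/c)
= 194 / 0.47
= 412.8 kg/m3

412.8


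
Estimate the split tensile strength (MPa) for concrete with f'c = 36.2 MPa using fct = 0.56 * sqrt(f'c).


fct = 0.56 * sqrt(36.2)
= 0.56 * 6.017
= 3.369 MPa

3.369


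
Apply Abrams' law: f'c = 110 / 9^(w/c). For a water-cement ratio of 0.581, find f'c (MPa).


f'c = 110 / 9^0.581
= 110 / 3.584
= 30.69 MPa

30.69


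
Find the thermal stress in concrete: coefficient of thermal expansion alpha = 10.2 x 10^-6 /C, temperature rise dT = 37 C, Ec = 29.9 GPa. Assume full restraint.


sigma = alpha * dT * Ec
= 10.2e-6 * 37 * 29.9 * 1000
= 11.284 MPa

11.284


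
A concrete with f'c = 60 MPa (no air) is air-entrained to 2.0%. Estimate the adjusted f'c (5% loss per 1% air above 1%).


Strength loss = (2.0 - 1) * 5 = 5.0%
f'c = 60 * (1 - 5.0/100)
= 57.0 MPa

57.0


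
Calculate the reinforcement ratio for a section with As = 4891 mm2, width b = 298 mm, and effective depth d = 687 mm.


rho = As / (b * d)
= 4891 / (298 * 687)
= 0.0239

0.0239


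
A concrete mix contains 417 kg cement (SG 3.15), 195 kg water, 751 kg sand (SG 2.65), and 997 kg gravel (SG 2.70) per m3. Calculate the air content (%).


Vol cement = 417 / (3.15 * 1000) = 0.132381 m3
Vol water = 195 / 1000 = 0.195 m3
Vol sand = 751 / (2.65 * 1000) = 0.283396 m3
Vol gravel = 997 / (2.70 * 1000) = 0.369259 m3
Total solid + water volume = 0.980036 m3
Air = (1 - 0.980036) * 100 = 2.0%

2.0


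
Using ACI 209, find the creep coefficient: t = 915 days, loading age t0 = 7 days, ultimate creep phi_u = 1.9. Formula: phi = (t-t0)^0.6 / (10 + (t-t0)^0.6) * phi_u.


dt = 915 - 7 = 908
phi = 908^0.6 / (10 + 908^0.6) * 1.9
= 1.627

1.627


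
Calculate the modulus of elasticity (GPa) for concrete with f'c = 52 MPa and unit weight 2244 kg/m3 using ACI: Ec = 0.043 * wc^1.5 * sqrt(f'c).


Ec = 0.043 * 2244^1.5 * sqrt(52) / 1000
= 32.96 GPa

32.96


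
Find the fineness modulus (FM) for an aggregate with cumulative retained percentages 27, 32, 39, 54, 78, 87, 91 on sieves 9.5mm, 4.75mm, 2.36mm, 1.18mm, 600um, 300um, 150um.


FM = sum(cumulative % retained) / 100
= 408 / 100
= 4.08

4.08


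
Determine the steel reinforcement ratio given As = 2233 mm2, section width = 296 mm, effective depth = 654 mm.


rho = As / (b * d)
= 2233 / (296 * 654)
= 0.0115

0.0115


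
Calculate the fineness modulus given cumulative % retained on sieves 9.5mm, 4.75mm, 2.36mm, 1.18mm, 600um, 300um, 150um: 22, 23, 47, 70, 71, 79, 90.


FM = sum(cumulative % retained) / 100
= 402 / 100
= 4.02

4.02


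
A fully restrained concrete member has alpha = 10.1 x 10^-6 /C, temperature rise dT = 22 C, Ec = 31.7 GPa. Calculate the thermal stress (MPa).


sigma = alpha * dT * Ec
= 10.1e-6 * 22 * 31.7 * 1000
= 7.044 MPa

7.044


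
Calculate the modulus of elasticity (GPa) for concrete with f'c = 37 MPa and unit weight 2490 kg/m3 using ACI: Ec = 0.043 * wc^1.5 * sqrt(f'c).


Ec = 0.043 * 2490^1.5 * sqrt(37) / 1000
= 32.5 GPa

32.5


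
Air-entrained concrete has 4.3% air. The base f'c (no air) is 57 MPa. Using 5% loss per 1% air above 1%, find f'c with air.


Strength loss = (4.3 - 1) * 5 = 16.5%
f'c = 57 * (1 - 16.5/100)
= 47.59 MPa

47.59


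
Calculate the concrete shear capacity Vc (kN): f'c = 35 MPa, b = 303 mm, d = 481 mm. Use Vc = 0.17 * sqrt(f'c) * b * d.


Vc = 0.17 * sqrt(35) * 303 * 481 / 1000
= 146.58 kN

146.58


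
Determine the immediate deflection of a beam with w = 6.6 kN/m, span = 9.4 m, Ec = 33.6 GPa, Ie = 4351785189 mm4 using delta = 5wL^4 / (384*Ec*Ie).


Convert: L = 9.4 m = 9400 mm, Ec = 33.6 GPa = 33600 MPa
delta = 5 * 6.6 * 9400^4 / (384 * 33600 * 4351785189)
= 4.59 mm

4.59


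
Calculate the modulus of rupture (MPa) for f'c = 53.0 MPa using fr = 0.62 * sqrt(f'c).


fr = 0.62 * sqrt(53.0)
= 4.514 MPa

4.514


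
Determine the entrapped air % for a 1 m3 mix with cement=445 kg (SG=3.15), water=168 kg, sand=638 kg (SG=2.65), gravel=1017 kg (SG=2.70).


Vol cement = 445 / (3.15 * 1000) = 0.14127 m3
Vol water = 168 / 1000 = 0.168 m3
Vol sand = 638 / (2.65 * 1000) = 0.240755 m3
Vol gravel = 1017 / (2.70 * 1000) = 0.376667 m3
Total solid + water volume = 0.926691 m3
Air = (1 - 0.926691) * 100 = 7.33%

7.33


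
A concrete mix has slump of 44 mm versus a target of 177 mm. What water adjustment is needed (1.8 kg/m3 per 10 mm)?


Difference = 177 - 44 = 133 mm
Water adjustment = 133 * 1.8 / 10 = 23.9 kg/m3

23.9


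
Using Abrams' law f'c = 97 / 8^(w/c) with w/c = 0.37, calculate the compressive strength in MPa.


f'c = 97 / 8^0.37
= 97 / 2.158
= 44.94 MPa

44.94


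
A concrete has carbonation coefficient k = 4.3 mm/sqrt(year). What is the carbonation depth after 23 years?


depth = k * sqrt(t)
= 4.3 * sqrt(23)
= 20.62 mm

20.62


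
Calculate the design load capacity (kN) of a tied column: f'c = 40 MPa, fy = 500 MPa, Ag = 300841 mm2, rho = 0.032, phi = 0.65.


Ast = rho * Ag = 0.032 * 300841 = 9626.912 mm2
phi*Pn = 0.65 * 0.80 * (0.85 * 40 * (300841 - 9626.912) + 500 * 9626.912) / 1000
= 7651.66 kN

7651.66


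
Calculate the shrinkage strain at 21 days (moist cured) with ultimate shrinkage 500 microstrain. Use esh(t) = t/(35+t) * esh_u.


esh(21) = 21 / (35 + 21) * 500
= 21 / 56 * 500
= 187.5 microstrain

187.5


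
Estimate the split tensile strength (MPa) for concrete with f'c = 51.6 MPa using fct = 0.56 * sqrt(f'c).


fct = 0.56 * sqrt(51.6)
= 0.56 * 7.183
= 4.023 MPa

4.023


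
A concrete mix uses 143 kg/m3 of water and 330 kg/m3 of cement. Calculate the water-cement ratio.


w/c = water / cement
w/c = 143 / 330 = 0.433

0.433


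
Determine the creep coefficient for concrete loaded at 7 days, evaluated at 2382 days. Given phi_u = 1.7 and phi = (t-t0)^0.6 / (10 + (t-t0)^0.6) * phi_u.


dt = 2382 - 7 = 2375
phi = 2375^0.6 / (10 + 2375^0.6) * 1.7
= 1.553

1.553


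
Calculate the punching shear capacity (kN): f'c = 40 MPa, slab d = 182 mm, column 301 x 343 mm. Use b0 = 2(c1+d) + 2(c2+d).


b0 = 2*(301 + 182) + 2*(343 + 182) = 2016 mm
Vc = 0.33 * sqrt(40) * 2016 * 182 / 1000
= 765.78 kN

765.78


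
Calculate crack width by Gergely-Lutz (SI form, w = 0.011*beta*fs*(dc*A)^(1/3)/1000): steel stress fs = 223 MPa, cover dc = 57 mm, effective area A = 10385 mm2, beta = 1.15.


w = 0.011 * beta * fs * (dc * A)^(1/3) / 1000
= 0.011 * 1.15 * 223 * (57 * 10385)^(1/3) / 1000
= 0.237 mm

0.237


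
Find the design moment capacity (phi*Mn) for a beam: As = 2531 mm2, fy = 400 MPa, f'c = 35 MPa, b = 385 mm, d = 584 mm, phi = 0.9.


a = As * fy / (0.85 * f'c * b)
= 2531 * 400 / (0.85 * 35 * 385)
= 88.3903 mm
Mn = As * fy * (d - a/2) / 10^6
= 546.4984 kN-m
phi*Mn = 0.9 * 546.4984 = 491.85 kN-m

491.85


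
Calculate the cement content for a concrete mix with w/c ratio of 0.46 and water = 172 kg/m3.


Cement = water / (w/c)
= 172 / 0.46
= 373.9 kg/m3

373.9


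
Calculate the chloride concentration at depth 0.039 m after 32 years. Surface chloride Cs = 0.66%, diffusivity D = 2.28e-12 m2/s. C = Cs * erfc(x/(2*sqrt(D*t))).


t_seconds = 32 * 365.25 * 24 * 3600 = 1009843200.0 s
arg = 0.039 / (2 * sqrt(2.28e-12 * 1009843200.0))
= 0.4064
erfc(0.4064) = 0.5655
C = 0.66 * 0.5655 = 0.3732%

0.3732


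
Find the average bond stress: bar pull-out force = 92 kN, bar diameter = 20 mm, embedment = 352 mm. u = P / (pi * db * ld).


u = P / (pi * db * ld)
= 92 * 1000 / (pi * 20 * 352)
= 4.16 MPa

4.16


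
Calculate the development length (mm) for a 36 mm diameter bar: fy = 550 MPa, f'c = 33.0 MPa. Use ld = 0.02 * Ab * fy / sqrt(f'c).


Ab = pi * 36^2 / 4 = 1017.876 mm2
ld = 0.02 * 1017.876 * 550 / sqrt(33.0)
= 1949.1 mm

1949.1


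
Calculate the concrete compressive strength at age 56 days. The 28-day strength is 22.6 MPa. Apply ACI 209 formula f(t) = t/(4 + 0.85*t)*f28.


f(56) = 56 / (4 + 0.85 * 56) * 22.6
= 56 / 51.6 * 22.6
= 24.53 MPa

24.53


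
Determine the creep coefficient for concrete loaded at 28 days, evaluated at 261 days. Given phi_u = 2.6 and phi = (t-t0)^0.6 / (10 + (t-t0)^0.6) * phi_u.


dt = 261 - 28 = 233
phi = 233^0.6 / (10 + 233^0.6) * 2.6
= 1.884

1.884


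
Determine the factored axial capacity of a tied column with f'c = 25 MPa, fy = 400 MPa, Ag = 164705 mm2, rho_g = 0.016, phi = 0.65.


Ast = rho * Ag = 0.016 * 164705 = 2635.28 mm2
phi*Pn = 0.65 * 0.80 * (0.85 * 25 * (164705 - 2635.28) + 400 * 2635.28) / 1000
= 2339.01 kN

2339.01


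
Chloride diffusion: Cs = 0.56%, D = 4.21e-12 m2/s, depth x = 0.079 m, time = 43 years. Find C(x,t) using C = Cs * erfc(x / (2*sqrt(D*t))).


t_seconds = 43 * 365.25 * 24 * 3600 = 1356976800.0 s
arg = 0.079 / (2 * sqrt(4.21e-12 * 1356976800.0))
= 0.5226
erfc(0.5226) = 0.4599
C = 0.56 * 0.4599 = 0.2575%

0.2575


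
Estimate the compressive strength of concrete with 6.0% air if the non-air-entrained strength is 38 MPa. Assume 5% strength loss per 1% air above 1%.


Strength loss = (6.0 - 1) * 5 = 25.0%
f'c = 38 * (1 - 25.0/100)
= 28.5 MPa

28.5


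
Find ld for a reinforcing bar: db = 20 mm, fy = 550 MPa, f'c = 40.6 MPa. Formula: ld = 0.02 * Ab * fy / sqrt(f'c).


Ab = pi * 20^2 / 4 = 314.159 mm2
ld = 0.02 * 314.159 * 550 / sqrt(40.6)
= 542.3 mm

542.3


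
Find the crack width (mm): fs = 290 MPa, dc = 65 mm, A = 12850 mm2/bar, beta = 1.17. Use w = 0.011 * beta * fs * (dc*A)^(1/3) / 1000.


w = 0.011 * beta * fs * (dc * A)^(1/3) / 1000
= 0.011 * 1.17 * 290 * (65 * 12850)^(1/3) / 1000
= 0.351 mm

0.351


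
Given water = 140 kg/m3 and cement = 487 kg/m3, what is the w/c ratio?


w/c = water / cement
w/c = 140 / 487 = 0.287

0.287


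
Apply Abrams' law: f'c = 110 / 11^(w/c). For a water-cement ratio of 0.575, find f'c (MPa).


f'c = 110 / 11^0.575
= 110 / 3.97
= 27.71 MPa

27.71


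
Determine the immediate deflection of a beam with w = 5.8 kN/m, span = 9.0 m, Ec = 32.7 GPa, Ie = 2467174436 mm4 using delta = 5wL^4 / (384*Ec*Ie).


Convert: L = 9.0 m = 9000 mm, Ec = 32.7 GPa = 32700 MPa
delta = 5 * 5.8 * 9000^4 / (384 * 32700 * 2467174436)
= 6.14 mm

6.14


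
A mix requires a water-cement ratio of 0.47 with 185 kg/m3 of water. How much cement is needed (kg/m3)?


Cement = water / (w/c)
= 185 / 0.47
= 393.6 kg/m3

393.6


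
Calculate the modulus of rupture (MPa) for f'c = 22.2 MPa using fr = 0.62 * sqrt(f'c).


fr = 0.62 * sqrt(22.2)
= 2.921 MPa

2.921


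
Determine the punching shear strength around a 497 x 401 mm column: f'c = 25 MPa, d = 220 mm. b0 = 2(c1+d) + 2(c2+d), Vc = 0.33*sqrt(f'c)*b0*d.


b0 = 2*(497 + 220) + 2*(401 + 220) = 2676 mm
Vc = 0.33 * sqrt(25) * 2676 * 220 / 1000
= 971.39 kN

971.39


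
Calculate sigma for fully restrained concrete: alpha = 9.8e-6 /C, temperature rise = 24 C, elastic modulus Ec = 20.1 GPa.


sigma = alpha * dT * Ec
= 9.8e-6 * 24 * 20.1 * 1000
= 4.728 MPa

4.728


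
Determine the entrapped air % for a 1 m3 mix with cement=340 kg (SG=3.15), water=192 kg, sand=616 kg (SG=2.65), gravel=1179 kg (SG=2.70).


Vol cement = 340 / (3.15 * 1000) = 0.107937 m3
Vol water = 192 / 1000 = 0.192 m3
Vol sand = 616 / (2.65 * 1000) = 0.232453 m3
Vol gravel = 1179 / (2.70 * 1000) = 0.436667 m3
Total solid + water volume = 0.969056 m3
Air = (1 - 0.969056) * 100 = 3.09%

3.09


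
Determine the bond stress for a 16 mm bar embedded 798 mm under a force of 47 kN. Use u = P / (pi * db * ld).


u = P / (pi * db * ld)
= 47 * 1000 / (pi * 16 * 798)
= 1.172 MPa

1.172


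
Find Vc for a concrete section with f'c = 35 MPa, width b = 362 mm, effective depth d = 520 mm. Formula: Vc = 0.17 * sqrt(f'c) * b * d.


Vc = 0.17 * sqrt(35) * 362 * 520 / 1000
= 189.32 kN

189.32


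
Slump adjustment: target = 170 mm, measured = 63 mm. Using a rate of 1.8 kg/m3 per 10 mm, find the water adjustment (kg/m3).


Difference = 170 - 63 = 107 mm
Water adjustment = 107 * 1.8 / 10 = 19.3 kg/m3

19.3


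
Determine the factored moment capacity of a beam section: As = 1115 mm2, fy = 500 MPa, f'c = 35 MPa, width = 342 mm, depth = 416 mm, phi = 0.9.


a = As * fy / (0.85 * f'c * b)
= 1115 * 500 / (0.85 * 35 * 342)
= 54.7938 mm
Mn = As * fy * (d - a/2) / 10^6
= 216.6462 kN-m
phi*Mn = 0.9 * 216.6462 = 194.98 kN-m

194.98


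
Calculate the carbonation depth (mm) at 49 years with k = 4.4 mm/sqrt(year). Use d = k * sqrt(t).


depth = k * sqrt(t)
= 4.4 * sqrt(49)
= 30.8 mm

30.8


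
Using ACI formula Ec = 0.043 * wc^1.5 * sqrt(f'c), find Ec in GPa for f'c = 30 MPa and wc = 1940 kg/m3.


Ec = 0.043 * 1940^1.5 * sqrt(30) / 1000
= 20.12 GPa

20.12


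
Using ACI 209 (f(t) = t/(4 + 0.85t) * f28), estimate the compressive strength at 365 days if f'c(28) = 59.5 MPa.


f(365) = 365 / (4 + 0.85 * 365) * 59.5
= 365 / 314.25 * 59.5
= 69.11 MPa

69.11


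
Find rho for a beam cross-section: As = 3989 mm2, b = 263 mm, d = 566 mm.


rho = As / (b * d)
= 3989 / (263 * 566)
= 0.0268

0.0268


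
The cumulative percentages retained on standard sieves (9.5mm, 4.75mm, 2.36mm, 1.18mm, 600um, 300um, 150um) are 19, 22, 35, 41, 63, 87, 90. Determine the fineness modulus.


FM = sum(cumulative % retained) / 100
= 357 / 100
= 3.57

3.57


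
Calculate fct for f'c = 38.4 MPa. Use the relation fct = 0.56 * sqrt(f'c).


fct = 0.56 * sqrt(38.4)
= 0.56 * 6.197
= 3.47 MPa

3.47


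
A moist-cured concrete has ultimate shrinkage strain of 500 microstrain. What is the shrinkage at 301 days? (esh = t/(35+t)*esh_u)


esh(301) = 301 / (35 + 301) * 500
= 301 / 336 * 500
= 447.9 microstrain

447.9


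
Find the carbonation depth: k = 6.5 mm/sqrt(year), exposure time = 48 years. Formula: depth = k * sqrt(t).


depth = k * sqrt(t)
= 6.5 * sqrt(48)
= 45.03 mm

45.03


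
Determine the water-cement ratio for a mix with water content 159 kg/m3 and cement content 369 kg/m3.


w/c = water / cement
w/c = 159 / 369 = 0.431

0.431


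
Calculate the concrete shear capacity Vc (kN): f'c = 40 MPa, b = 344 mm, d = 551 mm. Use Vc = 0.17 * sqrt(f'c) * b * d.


Vc = 0.17 * sqrt(40) * 344 * 551 / 1000
= 203.79 kN

203.79


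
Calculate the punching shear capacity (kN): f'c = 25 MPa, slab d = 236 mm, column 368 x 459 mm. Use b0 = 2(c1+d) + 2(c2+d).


b0 = 2*(368 + 236) + 2*(459 + 236) = 2598 mm
Vc = 0.33 * sqrt(25) * 2598 * 236 / 1000
= 1011.66 kN

1011.66


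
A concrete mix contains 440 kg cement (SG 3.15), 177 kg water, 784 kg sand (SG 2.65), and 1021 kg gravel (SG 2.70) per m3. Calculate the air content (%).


Vol cement = 440 / (3.15 * 1000) = 0.139683 m3
Vol water = 177 / 1000 = 0.177 m3
Vol sand = 784 / (2.65 * 1000) = 0.295849 m3
Vol gravel = 1021 / (2.70 * 1000) = 0.378148 m3
Total solid + water volume = 0.99068 m3
Air = (1 - 0.99068) * 100 = 0.93%

0.93


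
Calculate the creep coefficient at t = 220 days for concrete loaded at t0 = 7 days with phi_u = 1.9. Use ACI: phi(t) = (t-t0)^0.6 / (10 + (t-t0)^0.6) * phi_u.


dt = 220 - 7 = 213
phi = 213^0.6 / (10 + 213^0.6) * 1.9
= 1.356

1.356


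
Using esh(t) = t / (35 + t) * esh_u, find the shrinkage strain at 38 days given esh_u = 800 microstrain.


esh(38) = 38 / (35 + 38) * 800
= 38 / 73 * 800
= 416.4 microstrain

416.4


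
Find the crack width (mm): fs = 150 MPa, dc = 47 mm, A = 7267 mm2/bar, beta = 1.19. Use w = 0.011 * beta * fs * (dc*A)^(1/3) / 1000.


w = 0.011 * beta * fs * (dc * A)^(1/3) / 1000
= 0.011 * 1.19 * 150 * (47 * 7267)^(1/3) / 1000
= 0.137 mm

0.137


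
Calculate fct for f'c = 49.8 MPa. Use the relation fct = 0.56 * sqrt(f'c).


fct = 0.56 * sqrt(49.8)
= 0.56 * 7.057
= 3.952 MPa

3.952


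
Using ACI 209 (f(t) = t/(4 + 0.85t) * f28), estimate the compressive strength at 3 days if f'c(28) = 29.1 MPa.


f(3) = 3 / (4 + 0.85 * 3) * 29.1
= 3 / 6.55 * 29.1
= 13.33 MPa

13.33


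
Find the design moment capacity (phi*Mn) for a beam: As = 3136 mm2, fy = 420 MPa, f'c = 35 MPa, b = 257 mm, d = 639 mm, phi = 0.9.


a = As * fy / (0.85 * f'c * b)
= 3136 * 420 / (0.85 * 35 * 257)
= 172.2683 mm
Mn = As * fy * (d - a/2) / 10^6
= 728.1907 kN-m
phi*Mn = 0.9 * 728.1907 = 655.37 kN-m

655.37


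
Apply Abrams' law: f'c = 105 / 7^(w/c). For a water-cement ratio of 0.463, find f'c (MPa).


f'c = 105 / 7^0.463
= 105 / 2.462
= 42.65 MPa

42.65


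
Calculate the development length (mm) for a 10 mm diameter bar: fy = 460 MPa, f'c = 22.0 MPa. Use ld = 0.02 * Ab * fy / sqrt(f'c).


Ab = pi * 10^2 / 4 = 78.54 mm2
ld = 0.02 * 78.54 * 460 / sqrt(22.0)
= 154.1 mm

154.1


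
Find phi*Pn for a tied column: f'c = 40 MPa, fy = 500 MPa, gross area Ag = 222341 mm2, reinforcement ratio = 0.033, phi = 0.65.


Ast = rho * Ag = 0.033 * 222341 = 7337.253 mm2
phi*Pn = 0.65 * 0.80 * (0.85 * 40 * (222341 - 7337.253) + 500 * 7337.253) / 1000
= 5708.95 kN

5708.95


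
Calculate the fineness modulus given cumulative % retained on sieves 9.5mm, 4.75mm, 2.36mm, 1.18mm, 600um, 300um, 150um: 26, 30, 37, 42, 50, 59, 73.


FM = sum(cumulative % retained) / 100
= 317 / 100
= 3.17

3.17


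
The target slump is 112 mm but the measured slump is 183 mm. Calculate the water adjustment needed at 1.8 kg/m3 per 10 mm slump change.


Difference = 112 - 183 = -71 mm
Water adjustment = -71 * 1.8 / 10 = -12.8 kg/m3

-12.8


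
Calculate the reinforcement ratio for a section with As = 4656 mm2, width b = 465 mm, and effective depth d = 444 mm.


rho = As / (b * d)
= 4656 / (465 * 444)
= 0.0226

0.0226


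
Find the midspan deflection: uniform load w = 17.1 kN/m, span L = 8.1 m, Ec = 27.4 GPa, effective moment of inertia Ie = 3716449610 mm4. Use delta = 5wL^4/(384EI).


Convert: L = 8.1 m = 8100 mm, Ec = 27.4 GPa = 27400 MPa
delta = 5 * 17.1 * 8100^4 / (384 * 27400 * 3716449610)
= 9.41 mm

9.41


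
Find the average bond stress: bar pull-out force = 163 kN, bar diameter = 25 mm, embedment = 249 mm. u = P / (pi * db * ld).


u = P / (pi * db * ld)
= 163 * 1000 / (pi * 25 * 249)
= 8.335 MPa

8.335


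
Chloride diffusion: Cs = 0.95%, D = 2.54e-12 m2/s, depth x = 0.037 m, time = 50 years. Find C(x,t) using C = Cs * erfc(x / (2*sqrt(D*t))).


t_seconds = 50 * 365.25 * 24 * 3600 = 1577880000.0 s
arg = 0.037 / (2 * sqrt(2.54e-12 * 1577880000.0))
= 0.2922
erfc(0.2922) = 0.6794
C = 0.95 * 0.6794 = 0.6454%

0.6454


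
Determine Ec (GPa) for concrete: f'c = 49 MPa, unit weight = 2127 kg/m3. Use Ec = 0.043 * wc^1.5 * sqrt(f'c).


Ec = 0.043 * 2127^1.5 * sqrt(49) / 1000
= 29.53 GPa

29.53
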